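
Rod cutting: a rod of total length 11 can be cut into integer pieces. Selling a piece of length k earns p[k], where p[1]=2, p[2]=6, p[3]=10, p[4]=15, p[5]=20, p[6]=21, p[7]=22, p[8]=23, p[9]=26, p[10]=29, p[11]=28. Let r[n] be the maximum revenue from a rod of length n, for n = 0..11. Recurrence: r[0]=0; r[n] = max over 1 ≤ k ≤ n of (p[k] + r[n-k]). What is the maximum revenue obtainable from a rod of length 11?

42

   n    0    1    2    3    4    5    6    7    8    9   10   11
r[n]    0    2    6   10   15   20   22   26   30   35   40   42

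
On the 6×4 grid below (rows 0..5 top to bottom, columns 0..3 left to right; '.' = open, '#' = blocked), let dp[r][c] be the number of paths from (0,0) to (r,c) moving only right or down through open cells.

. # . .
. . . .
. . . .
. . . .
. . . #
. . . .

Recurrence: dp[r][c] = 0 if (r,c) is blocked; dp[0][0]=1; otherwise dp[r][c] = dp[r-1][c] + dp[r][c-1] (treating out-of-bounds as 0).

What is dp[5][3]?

r\c   0   1   2   3
  0   1   0   0   0
  1   1   1   1   1
  2   1   2   3   4
  3   1   3   6  10
  4   1   4  10   0
  5   1   5  15  15

15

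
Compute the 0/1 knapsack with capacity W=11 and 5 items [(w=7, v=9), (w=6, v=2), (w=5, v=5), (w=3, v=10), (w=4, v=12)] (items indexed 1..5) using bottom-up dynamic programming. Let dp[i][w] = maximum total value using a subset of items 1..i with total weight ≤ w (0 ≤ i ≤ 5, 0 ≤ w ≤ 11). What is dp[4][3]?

i\w   0   1   2   3   4   5   6   7   8   9  10  11
  0   0   0   0   0   0   0   0   0   0   0   0   0
  1   0   0   0   0   0   0   0   9   9   9   9   9
  2   0   0   0   0   0   0   2   9   9   9   9   9
  3   0   0   0   0   0   5   5   9   9   9   9   9
  4   0   0   0  10  10  10  10  10  15  15  19  19
  5   0   0   0  10  12  12  12  22  22  22  22  22

10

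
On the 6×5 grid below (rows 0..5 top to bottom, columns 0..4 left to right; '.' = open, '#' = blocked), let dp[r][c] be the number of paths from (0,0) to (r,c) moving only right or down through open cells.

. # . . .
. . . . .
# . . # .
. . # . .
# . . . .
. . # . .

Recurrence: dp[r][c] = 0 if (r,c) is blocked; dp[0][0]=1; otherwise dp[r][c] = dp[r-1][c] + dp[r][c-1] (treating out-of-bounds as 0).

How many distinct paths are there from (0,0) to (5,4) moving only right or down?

r\c   0   1   2   3   4
  0   1   0   0   0   0
  1   1   1   1   1   1
  2   0   1   2   0   1
  3   0   1   0   0   1
  4   0   1   1   1   2
  5   0   1   0   1   3

3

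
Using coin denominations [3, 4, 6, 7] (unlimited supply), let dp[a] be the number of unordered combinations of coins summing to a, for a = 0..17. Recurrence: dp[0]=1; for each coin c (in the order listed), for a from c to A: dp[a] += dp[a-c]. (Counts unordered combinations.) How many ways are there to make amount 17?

5

after  coin     0     1     2     3     4     5     6     7     8     9    10    11    12    13    14    15    16    17
          3     1     0     0     1     0     0     1     0     0     1     0     0     1     0     0     1     0     0
          4     1     0     0     1     1     0     1     1     1     1     1     1     2     1     1     2     2     1
          6     1     0     0     1     1     0     2     1     1     2     2     1     4     2     2     4     4     2
          7     1     0     0     1     1     0     2     2     1     2     3     2     4     4     4     5     6     5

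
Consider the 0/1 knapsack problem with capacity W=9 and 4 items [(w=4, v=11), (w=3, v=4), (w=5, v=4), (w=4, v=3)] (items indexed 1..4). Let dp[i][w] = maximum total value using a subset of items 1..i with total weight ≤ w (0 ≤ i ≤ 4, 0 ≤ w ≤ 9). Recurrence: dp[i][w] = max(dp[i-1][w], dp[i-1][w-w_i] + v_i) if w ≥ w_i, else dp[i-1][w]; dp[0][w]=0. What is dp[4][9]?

i\w   0   1   2   3   4   5   6   7   8   9
  0   0   0   0   0   0   0   0   0   0   0
  1   0   0   0   0  11  11  11  11  11  11
  2   0   0   0   4  11  11  11  15  15  15
  3   0   0   0   4  11  11  11  15  15  15
  4   0   0   0   4  11  11  11  15  15  15

15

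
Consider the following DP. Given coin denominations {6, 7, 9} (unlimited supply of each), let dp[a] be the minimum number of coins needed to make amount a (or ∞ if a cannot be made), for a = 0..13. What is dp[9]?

 a  0  1  2  3  4  5  6  7  8  9 10 11 12 13
dp  0  -  -  -  -  -  1  1  -  1  -  -  2  2
(- denotes ∞ / unreachable)

1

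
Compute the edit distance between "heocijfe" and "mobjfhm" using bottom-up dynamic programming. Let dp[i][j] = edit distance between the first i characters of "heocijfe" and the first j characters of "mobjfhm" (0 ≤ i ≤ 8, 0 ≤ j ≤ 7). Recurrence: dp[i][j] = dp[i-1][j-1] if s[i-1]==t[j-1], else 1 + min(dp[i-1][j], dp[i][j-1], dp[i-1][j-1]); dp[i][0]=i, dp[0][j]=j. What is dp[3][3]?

   ''  m  o  b  j  f  h  m
''  0  1  2  3  4  5  6  7
 h  1  1  2  3  4  5  5  6
 e  2  2  2  3  4  5  6  6
 o  3  3  2  3  4  5  6  7
 c  4  4  3  3  4  5  6  7
 i  5  5  4  4  4  5  6  7
 j  6  6  5  5  4  5  6  7
 f  7  7  6  6  5  4  5  6
 e  8  8  7  7  6  5  5  6

3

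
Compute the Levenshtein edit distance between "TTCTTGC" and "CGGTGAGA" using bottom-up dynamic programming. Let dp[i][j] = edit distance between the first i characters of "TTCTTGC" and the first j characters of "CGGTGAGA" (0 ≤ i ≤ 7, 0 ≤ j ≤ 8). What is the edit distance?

   ''  C  G  G  T  G  A  G  A
''  0  1  2  3  4  5  6  7  8
 T  1  1  2  3  3  4  5  6  7
 T  2  2  2  3  3  4  5  6  7
 C  3  2  3  3  4  4  5  6  7
 T  4  3  3  4  3  4  5  6  7
 T  5  4  4  4  4  4  5  6  7
 G  6  5  4  4  5  4  5  5  6
 C  7  6  5  5  5  5  5  6  6

6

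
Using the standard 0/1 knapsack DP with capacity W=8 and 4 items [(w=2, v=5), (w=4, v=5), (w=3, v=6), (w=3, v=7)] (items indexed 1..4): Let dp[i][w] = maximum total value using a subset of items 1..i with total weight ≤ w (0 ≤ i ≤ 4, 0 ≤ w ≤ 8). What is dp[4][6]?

i\w   0   1   2   3   4   5   6   7   8
  0   0   0   0   0   0   0   0   0   0
  1   0   0   5   5   5   5   5   5   5
  2   0   0   5   5   5   5  10  10  10
  3   0   0   5   6   6  11  11  11  11
  4   0   0   5   7   7  12  13  13  18

13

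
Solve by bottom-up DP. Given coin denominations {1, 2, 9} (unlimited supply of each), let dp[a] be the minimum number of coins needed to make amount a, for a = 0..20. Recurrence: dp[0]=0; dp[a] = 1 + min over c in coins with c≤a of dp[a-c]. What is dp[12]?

3

 a  0  1  2  3  4  5  6  7  8  9 10 11 12 13 14 15 16 17 18 19 20
dp  0  1  1  2  2  3  3  4  4  1  2  2  3  3  4  4  5  5  2  3  3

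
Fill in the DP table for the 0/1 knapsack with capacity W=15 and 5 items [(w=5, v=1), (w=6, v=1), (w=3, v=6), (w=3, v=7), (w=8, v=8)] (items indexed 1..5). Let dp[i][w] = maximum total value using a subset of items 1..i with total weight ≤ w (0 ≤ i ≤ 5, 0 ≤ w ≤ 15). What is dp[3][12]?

7

i\w   0   1   2   3   4   5   6   7   8   9  10  11  12  13  14  15
  0   0   0   0   0   0   0   0   0   0   0   0   0   0   0   0   0
  1   0   0   0   0   0   1   1   1   1   1   1   1   1   1   1   1
  2   0   0   0   0   0   1   1   1   1   1   1   2   2   2   2   2
  3   0   0   0   6   6   6   6   6   7   7   7   7   7   7   8   8
  4   0   0   0   7   7   7  13  13  13  13  13  14  14  14  14  14
  5   0   0   0   7   7   7  13  13  13  13  13  15  15  15  21  21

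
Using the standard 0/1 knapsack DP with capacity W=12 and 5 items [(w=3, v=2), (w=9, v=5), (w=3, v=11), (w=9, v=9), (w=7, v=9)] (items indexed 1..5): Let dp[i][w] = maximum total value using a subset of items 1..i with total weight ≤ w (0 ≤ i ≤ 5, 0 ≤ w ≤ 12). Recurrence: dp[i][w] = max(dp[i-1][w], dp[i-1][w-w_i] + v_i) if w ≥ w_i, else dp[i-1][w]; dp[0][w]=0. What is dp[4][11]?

13

i\w   0   1   2   3   4   5   6   7   8   9  10  11  12
  0   0   0   0   0   0   0   0   0   0   0   0   0   0
  1   0   0   0   2   2   2   2   2   2   2   2   2   2
  2   0   0   0   2   2   2   2   2   2   5   5   5   7
  3   0   0   0  11  11  11  13  13  13  13  13  13  16
  4   0   0   0  11  11  11  13  13  13  13  13  13  20
  5   0   0   0  11  11  11  13  13  13  13  20  20  20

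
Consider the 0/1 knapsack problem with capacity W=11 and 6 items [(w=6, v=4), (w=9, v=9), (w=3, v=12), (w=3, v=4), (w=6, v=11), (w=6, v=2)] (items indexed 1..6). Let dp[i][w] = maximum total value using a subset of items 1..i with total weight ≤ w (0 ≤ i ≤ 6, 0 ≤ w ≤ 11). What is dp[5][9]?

i\w   0   1   2   3   4   5   6   7   8   9  10  11
  0   0   0   0   0   0   0   0   0   0   0   0   0
  1   0   0   0   0   0   0   4   4   4   4   4   4
  2   0   0   0   0   0   0   4   4   4   9   9   9
  3   0   0   0  12  12  12  12  12  12  16  16  16
  4   0   0   0  12  12  12  16  16  16  16  16  16
  5   0   0   0  12  12  12  16  16  16  23  23  23
  6   0   0   0  12  12  12  16  16  16  23  23  23

23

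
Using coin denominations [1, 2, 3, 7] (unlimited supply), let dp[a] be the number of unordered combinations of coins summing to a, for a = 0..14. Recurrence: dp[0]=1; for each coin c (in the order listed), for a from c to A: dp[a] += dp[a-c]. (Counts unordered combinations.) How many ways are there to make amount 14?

33

after  coin     0     1     2     3     4     5     6     7     8     9    10    11    12    13    14
          1     1     1     1     1     1     1     1     1     1     1     1     1     1     1     1
          2     1     1     2     2     3     3     4     4     5     5     6     6     7     7     8
          3     1     1     2     3     4     5     7     8    10    12    14    16    19    21    24
          7     1     1     2     3     4     5     7     9    11    14    17    20    24    28    33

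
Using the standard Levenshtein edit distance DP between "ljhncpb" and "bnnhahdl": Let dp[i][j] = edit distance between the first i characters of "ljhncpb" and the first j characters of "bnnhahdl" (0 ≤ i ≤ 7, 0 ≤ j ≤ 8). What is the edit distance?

7

   ''  b  n  n  h  a  h  d  l
''  0  1  2  3  4  5  6  7  8
 l  1  1  2  3  4  5  6  7  7
 j  2  2  2  3  4  5  6  7  8
 h  3  3  3  3  3  4  5  6  7
 n  4  4  3  3  4  4  5  6  7
 c  5  5  4  4  4  5  5  6  7
 p  6  6  5  5  5  5  6  6  7
 b  7  6  6  6  6  6  6  7  7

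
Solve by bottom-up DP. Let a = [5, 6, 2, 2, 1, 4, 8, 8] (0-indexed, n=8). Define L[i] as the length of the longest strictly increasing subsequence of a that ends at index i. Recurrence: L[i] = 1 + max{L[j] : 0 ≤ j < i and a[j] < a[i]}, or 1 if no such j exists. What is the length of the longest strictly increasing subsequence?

3

   i    0    1    2    3    4    5    6    7
a[i]    5    6    2    2    1    4    8    8
L[i]    1    2    1    1    1    2    3    3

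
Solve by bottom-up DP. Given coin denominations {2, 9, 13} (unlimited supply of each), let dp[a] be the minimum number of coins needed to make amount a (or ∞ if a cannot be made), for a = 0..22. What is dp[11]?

 a  0  1  2  3  4  5  6  7  8  9 10 11 12 13 14 15 16 17 18 19 20 21 22
dp  0  -  1  -  2  -  3  -  4  1  5  2  6  1  7  2  8  3  2  4  3  5  2
(- denotes ∞ / unreachable)

2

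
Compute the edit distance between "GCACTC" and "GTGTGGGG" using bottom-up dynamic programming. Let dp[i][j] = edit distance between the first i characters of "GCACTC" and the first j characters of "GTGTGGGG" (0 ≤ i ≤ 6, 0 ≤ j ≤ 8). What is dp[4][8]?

7

   ''  G  T  G  T  G  G  G  G
''  0  1  2  3  4  5  6  7  8
 G  1  0  1  2  3  4  5  6  7
 C  2  1  1  2  3  4  5  6  7
 A  3  2  2  2  3  4  5  6  7
 C  4  3  3  3  3  4  5  6  7
 T  5  4  3  4  3  4  5  6  7
 C  6  5  4  4  4  4  5  6  7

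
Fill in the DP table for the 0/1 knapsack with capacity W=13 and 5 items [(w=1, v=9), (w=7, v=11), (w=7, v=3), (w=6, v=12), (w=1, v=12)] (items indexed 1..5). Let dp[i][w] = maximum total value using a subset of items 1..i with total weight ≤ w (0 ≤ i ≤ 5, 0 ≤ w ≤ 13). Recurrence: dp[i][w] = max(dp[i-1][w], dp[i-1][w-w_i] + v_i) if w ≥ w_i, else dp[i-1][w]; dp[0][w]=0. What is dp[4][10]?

i\w   0   1   2   3   4   5   6   7   8   9  10  11  12  13
  0   0   0   0   0   0   0   0   0   0   0   0   0   0   0
  1   0   9   9   9   9   9   9   9   9   9   9   9   9   9
  2   0   9   9   9   9   9   9  11  20  20  20  20  20  20
  3   0   9   9   9   9   9   9  11  20  20  20  20  20  20
  4   0   9   9   9   9   9  12  21  21  21  21  21  21  23
  5   0  12  21  21  21  21  21  24  33  33  33  33  33  33

21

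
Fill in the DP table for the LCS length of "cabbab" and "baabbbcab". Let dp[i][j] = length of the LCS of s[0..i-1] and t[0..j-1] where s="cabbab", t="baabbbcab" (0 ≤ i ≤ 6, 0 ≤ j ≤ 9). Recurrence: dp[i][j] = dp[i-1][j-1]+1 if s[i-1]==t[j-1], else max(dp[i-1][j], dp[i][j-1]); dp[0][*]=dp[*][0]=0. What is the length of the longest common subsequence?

5

   ''  b  a  a  b  b  b  c  a  b
''  0  0  0  0  0  0  0  0  0  0
 c  0  0  0  0  0  0  0  1  1  1
 a  0  0  1  1  1  1  1  1  2  2
 b  0  1  1  1  2  2  2  2  2  3
 b  0  1  1  1  2  3  3  3  3  3
 a  0  1  2  2  2  3  3  3  4  4
 b  0  1  2  2  3  3  4  4  4  5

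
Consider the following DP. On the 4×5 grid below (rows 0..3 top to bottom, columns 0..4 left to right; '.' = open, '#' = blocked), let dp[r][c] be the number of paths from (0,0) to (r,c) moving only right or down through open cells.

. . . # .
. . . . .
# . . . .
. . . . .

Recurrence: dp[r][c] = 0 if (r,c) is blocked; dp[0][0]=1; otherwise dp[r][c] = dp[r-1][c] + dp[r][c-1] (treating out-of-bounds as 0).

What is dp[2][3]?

r\c   0   1   2   3   4
  0   1   1   1   0   0
  1   1   2   3   3   3
  2   0   2   5   8  11
  3   0   2   7  15  26

8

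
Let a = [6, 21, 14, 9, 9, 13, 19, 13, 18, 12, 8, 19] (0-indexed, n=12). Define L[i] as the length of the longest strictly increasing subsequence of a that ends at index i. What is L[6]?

   i    0    1    2    3    4    5    6    7    8    9   10   11
a[i]    6   21   14    9    9   13   19   13   18   12    8   19
L[i]    1    2    2    2    2    3    4    3    4    3    2    5

4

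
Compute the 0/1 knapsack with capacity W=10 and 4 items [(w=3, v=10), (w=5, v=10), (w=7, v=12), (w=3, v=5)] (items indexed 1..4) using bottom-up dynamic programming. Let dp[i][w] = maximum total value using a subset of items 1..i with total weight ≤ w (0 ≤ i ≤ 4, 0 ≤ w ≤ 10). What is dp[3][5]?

10

i\w   0   1   2   3   4   5   6   7   8   9  10
  0   0   0   0   0   0   0   0   0   0   0   0
  1   0   0   0  10  10  10  10  10  10  10  10
  2   0   0   0  10  10  10  10  10  20  20  20
  3   0   0   0  10  10  10  10  12  20  20  22
  4   0   0   0  10  10  10  15  15  20  20  22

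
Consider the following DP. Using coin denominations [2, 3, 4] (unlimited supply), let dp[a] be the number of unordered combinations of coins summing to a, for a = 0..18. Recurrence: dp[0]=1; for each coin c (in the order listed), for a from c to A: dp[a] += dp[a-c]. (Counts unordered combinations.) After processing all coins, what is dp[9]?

3

after  coin     0     1     2     3     4     5     6     7     8     9    10    11    12    13    14    15    16    17    18
          2     1     0     1     0     1     0     1     0     1     0     1     0     1     0     1     0     1     0     1
          3     1     0     1     1     1     1     2     1     2     2     2     2     3     2     3     3     3     3     4
          4     1     0     1     1     2     1     3     2     4     3     5     4     7     5     8     7    10     8    12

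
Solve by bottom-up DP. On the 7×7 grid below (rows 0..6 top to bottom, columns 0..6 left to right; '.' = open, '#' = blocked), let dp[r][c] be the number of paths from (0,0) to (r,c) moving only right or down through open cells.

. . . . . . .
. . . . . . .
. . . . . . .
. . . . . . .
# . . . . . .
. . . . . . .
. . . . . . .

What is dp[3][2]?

r\c   0   1   2   3   4   5   6
  0   1   1   1   1   1   1   1
  1   1   2   3   4   5   6   7
  2   1   3   6  10  15  21  28
  3   1   4  10  20  35  56  84
  4   0   4  14  34  69 125 209
  5   0   4  18  52 121 246 455
  6   0   4  22  74 195 441 896

10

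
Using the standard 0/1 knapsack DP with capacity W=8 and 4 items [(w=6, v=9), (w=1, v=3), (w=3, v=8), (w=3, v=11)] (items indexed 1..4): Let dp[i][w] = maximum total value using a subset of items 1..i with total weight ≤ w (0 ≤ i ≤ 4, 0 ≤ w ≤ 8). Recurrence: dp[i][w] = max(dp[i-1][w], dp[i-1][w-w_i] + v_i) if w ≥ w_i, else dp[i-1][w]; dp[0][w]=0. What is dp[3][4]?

i\w   0   1   2   3   4   5   6   7   8
  0   0   0   0   0   0   0   0   0   0
  1   0   0   0   0   0   0   9   9   9
  2   0   3   3   3   3   3   9  12  12
  3   0   3   3   8  11  11  11  12  12
  4   0   3   3  11  14  14  19  22  22

11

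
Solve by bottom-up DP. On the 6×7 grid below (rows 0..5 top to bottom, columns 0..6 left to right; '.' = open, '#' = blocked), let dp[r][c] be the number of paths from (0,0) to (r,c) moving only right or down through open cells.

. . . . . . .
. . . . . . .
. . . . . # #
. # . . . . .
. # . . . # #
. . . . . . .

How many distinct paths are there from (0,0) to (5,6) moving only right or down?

82

r\c   0   1   2   3   4   5   6
  0   1   1   1   1   1   1   1
  1   1   2   3   4   5   6   7
  2   1   3   6  10  15   0   0
  3   1   0   6  16  31  31  31
  4   1   0   6  22  53   0   0
  5   1   1   7  29  82  82  82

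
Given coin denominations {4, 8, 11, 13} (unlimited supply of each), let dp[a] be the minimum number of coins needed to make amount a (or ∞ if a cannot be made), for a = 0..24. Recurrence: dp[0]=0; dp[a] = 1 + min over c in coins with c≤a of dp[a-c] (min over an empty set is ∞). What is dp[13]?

 a  0  1  2  3  4  5  6  7  8  9 10 11 12 13 14 15 16 17 18 19 20 21 22 23 24
dp  0  -  -  -  1  -  -  -  1  -  -  1  2  1  -  2  2  2  -  2  3  2  2  3  2
(- denotes ∞ / unreachable)

1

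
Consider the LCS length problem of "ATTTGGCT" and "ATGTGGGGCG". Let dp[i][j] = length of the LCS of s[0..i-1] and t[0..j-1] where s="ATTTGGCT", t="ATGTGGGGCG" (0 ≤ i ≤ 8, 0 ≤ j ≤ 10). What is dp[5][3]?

3

   ''  A  T  G  T  G  G  G  G  C  G
''  0  0  0  0  0  0  0  0  0  0  0
 A  0  1  1  1  1  1  1  1  1  1  1
 T  0  1  2  2  2  2  2  2  2  2  2
 T  0  1  2  2  3  3  3  3  3  3  3
 T  0  1  2  2  3  3  3  3  3  3  3
 G  0  1  2  3  3  4  4  4  4  4  4
 G  0  1  2  3  3  4  5  5  5  5  5
 C  0  1  2  3  3  4  5  5  5  6  6
 T  0  1  2  3  4  4  5  5  5  6  6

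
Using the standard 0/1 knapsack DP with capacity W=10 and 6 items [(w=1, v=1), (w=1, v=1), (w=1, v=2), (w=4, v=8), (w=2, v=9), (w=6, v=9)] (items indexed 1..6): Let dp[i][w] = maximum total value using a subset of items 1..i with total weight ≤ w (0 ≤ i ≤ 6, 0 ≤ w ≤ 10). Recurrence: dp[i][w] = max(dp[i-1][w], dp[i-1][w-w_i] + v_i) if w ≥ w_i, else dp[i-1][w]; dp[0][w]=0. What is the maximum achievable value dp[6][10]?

i\w   0   1   2   3   4   5   6   7   8   9  10
  0   0   0   0   0   0   0   0   0   0   0   0
  1   0   1   1   1   1   1   1   1   1   1   1
  2   0   1   2   2   2   2   2   2   2   2   2
  3   0   2   3   4   4   4   4   4   4   4   4
  4   0   2   3   4   8  10  11  12  12  12  12
  5   0   2   9  11  12  13  17  19  20  21  21
  6   0   2   9  11  12  13  17  19  20  21  21

21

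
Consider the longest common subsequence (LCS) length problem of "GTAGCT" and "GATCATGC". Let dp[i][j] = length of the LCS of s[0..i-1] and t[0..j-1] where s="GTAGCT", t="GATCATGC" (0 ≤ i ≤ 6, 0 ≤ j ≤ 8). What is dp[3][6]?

3

   ''  G  A  T  C  A  T  G  C
''  0  0  0  0  0  0  0  0  0
 G  0  1  1  1  1  1  1  1  1
 T  0  1  1  2  2  2  2  2  2
 A  0  1  2  2  2  3  3  3  3
 G  0  1  2  2  2  3  3  4  4
 C  0  1  2  2  3  3  3  4  5
 T  0  1  2  3  3  3  4  4  5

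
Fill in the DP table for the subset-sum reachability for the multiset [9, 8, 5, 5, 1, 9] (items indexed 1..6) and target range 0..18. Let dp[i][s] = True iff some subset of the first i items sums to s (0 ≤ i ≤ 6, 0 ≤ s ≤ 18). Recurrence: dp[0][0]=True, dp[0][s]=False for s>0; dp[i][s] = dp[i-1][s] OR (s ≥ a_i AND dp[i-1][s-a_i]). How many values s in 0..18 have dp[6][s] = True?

13

i\s   0   1   2   3   4   5   6   7   8   9  10  11  12  13  14  15  16  17  18
  0   T   F   F   F   F   F   F   F   F   F   F   F   F   F   F   F   F   F   F
  1   T   F   F   F   F   F   F   F   F   T   F   F   F   F   F   F   F   F   F
  2   T   F   F   F   F   F   F   F   T   T   F   F   F   F   F   F   F   T   F
  3   T   F   F   F   F   T   F   F   T   T   F   F   F   T   T   F   F   T   F
  4   T   F   F   F   F   T   F   F   T   T   T   F   F   T   T   F   F   T   T
  5   T   T   F   F   F   T   T   F   T   T   T   T   F   T   T   T   F   T   T
  6   T   T   F   F   F   T   T   F   T   T   T   T   F   T   T   T   F   T   T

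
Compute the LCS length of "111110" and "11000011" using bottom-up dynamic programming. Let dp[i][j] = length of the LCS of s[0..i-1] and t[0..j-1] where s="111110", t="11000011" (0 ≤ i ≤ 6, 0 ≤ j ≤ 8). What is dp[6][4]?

   ''  1  1  0  0  0  0  1  1
''  0  0  0  0  0  0  0  0  0
 1  0  1  1  1  1  1  1  1  1
 1  0  1  2  2  2  2  2  2  2
 1  0  1  2  2  2  2  2  3  3
 1  0  1  2  2  2  2  2  3  4
 1  0  1  2  2  2  2  2  3  4
 0  0  1  2  3  3  3  3  3  4

3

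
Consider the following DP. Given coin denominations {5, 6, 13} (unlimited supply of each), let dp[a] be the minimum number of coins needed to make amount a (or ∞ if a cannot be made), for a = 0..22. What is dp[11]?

2

 a  0  1  2  3  4  5  6  7  8  9 10 11 12 13 14 15 16 17 18 19 20 21 22
dp  0  -  -  -  -  1  1  -  -  -  2  2  2  1  -  3  3  3  2  2  4  4  4
(- denotes ∞ / unreachable)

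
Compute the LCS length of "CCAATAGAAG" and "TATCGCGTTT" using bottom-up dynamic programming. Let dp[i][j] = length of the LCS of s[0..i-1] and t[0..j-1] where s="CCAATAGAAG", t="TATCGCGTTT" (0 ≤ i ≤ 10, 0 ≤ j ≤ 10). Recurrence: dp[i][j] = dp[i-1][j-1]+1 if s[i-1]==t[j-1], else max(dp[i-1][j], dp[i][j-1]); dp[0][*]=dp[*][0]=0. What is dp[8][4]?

   ''  T  A  T  C  G  C  G  T  T  T
''  0  0  0  0  0  0  0  0  0  0  0
 C  0  0  0  0  1  1  1  1  1  1  1
 C  0  0  0  0  1  1  2  2  2  2  2
 A  0  0  1  1  1  1  2  2  2  2  2
 A  0  0  1  1  1  1  2  2  2  2  2
 T  0  1  1  2  2  2  2  2  3  3  3
 A  0  1  2  2  2  2  2  2  3  3  3
 G  0  1  2  2  2  3  3  3  3  3  3
 A  0  1  2  2  2  3  3  3  3  3  3
 A  0  1  2  2  2  3  3  3  3  3  3
 G  0  1  2  2  2  3  3  4  4  4  4

2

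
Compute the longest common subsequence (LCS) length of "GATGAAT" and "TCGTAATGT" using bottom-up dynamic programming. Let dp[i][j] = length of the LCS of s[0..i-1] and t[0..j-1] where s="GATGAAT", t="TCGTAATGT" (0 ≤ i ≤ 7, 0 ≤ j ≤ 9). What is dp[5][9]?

   ''  T  C  G  T  A  A  T  G  T
''  0  0  0  0  0  0  0  0  0  0
 G  0  0  0  1  1  1  1  1  1  1
 A  0  0  0  1  1  2  2  2  2  2
 T  0  1  1  1  2  2  2  3  3  3
 G  0  1  1  2  2  2  2  3  4  4
 A  0  1  1  2  2  3  3  3  4  4
 A  0  1  1  2  2  3  4  4  4  4
 T  0  1  1  2  3  3  4  5  5  5

4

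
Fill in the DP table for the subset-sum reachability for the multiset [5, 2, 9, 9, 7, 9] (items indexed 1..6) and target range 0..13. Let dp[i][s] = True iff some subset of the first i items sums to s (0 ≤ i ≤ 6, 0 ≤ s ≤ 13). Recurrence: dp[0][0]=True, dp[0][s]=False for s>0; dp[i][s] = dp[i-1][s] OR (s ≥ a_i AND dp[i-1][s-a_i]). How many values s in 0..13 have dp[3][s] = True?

6

i\s   0   1   2   3   4   5   6   7   8   9  10  11  12  13
  0   T   F   F   F   F   F   F   F   F   F   F   F   F   F
  1   T   F   F   F   F   T   F   F   F   F   F   F   F   F
  2   T   F   T   F   F   T   F   T   F   F   F   F   F   F
  3   T   F   T   F   F   T   F   T   F   T   F   T   F   F
  4   T   F   T   F   F   T   F   T   F   T   F   T   F   F
  5   T   F   T   F   F   T   F   T   F   T   F   T   T   F
  6   T   F   T   F   F   T   F   T   F   T   F   T   T   F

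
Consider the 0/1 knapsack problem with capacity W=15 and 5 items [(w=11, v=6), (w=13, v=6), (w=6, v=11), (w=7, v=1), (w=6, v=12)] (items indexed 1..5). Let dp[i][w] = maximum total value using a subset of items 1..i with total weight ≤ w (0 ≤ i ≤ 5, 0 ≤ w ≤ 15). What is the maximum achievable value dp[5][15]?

23

i\w   0   1   2   3   4   5   6   7   8   9  10  11  12  13  14  15
  0   0   0   0   0   0   0   0   0   0   0   0   0   0   0   0   0
  1   0   0   0   0   0   0   0   0   0   0   0   6   6   6   6   6
  2   0   0   0   0   0   0   0   0   0   0   0   6   6   6   6   6
  3   0   0   0   0   0   0  11  11  11  11  11  11  11  11  11  11
  4   0   0   0   0   0   0  11  11  11  11  11  11  11  12  12  12
  5   0   0   0   0   0   0  12  12  12  12  12  12  23  23  23  23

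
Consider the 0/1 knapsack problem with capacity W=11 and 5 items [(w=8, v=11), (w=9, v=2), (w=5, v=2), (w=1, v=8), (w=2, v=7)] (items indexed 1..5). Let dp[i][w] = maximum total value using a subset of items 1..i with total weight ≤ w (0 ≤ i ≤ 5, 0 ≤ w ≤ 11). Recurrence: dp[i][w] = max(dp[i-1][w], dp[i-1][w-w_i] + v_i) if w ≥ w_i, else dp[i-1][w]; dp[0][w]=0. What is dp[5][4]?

i\w   0   1   2   3   4   5   6   7   8   9  10  11
  0   0   0   0   0   0   0   0   0   0   0   0   0
  1   0   0   0   0   0   0   0   0  11  11  11  11
  2   0   0   0   0   0   0   0   0  11  11  11  11
  3   0   0   0   0   0   2   2   2  11  11  11  11
  4   0   8   8   8   8   8  10  10  11  19  19  19
  5   0   8   8  15  15  15  15  15  17  19  19  26

15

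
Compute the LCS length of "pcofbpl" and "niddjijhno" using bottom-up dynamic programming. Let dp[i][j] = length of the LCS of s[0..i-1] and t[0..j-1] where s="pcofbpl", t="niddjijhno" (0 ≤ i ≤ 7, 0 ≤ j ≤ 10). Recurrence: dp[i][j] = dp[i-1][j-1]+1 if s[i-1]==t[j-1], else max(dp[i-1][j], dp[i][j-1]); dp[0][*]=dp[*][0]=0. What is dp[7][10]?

   ''  n  i  d  d  j  i  j  h  n  o
''  0  0  0  0  0  0  0  0  0  0  0
 p  0  0  0  0  0  0  0  0  0  0  0
 c  0  0  0  0  0  0  0  0  0  0  0
 o  0  0  0  0  0  0  0  0  0  0  1
 f  0  0  0  0  0  0  0  0  0  0  1
 b  0  0  0  0  0  0  0  0  0  0  1
 p  0  0  0  0  0  0  0  0  0  0  1
 l  0  0  0  0  0  0  0  0  0  0  1

1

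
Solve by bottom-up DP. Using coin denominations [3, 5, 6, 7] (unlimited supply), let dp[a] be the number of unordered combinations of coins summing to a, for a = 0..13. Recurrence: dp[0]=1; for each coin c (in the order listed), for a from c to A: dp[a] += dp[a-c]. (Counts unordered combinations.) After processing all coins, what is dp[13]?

3

after  coin     0     1     2     3     4     5     6     7     8     9    10    11    12    13
          3     1     0     0     1     0     0     1     0     0     1     0     0     1     0
          5     1     0     0     1     0     1     1     0     1     1     1     1     1     1
          6     1     0     0     1     0     1     2     0     1     2     1     2     3     1
          7     1     0     0     1     0     1     2     1     1     2     2     2     4     3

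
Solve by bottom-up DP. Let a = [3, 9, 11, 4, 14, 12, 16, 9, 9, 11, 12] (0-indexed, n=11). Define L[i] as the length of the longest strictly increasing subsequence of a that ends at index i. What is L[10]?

5

   i    0    1    2    3    4    5    6    7    8    9   10
a[i]    3    9   11    4   14   12   16    9    9   11   12
L[i]    1    2    3    2    4    4    5    3    3    4    5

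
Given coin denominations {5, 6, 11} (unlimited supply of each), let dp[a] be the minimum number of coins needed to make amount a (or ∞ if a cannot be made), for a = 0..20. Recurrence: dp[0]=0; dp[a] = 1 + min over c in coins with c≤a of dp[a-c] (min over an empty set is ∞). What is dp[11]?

1

 a  0  1  2  3  4  5  6  7  8  9 10 11 12 13 14 15 16 17 18 19 20
dp  0  -  -  -  -  1  1  -  -  -  2  1  2  -  -  3  2  2  3  -  4
(- denotes ∞ / unreachable)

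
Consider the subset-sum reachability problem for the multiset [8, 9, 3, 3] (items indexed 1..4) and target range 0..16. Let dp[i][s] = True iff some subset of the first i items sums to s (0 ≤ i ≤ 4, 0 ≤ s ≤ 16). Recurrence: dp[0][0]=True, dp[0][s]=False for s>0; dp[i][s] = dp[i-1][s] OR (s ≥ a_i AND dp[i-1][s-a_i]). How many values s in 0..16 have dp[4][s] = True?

i\s   0   1   2   3   4   5   6   7   8   9  10  11  12  13  14  15  16
  0   T   F   F   F   F   F   F   F   F   F   F   F   F   F   F   F   F
  1   T   F   F   F   F   F   F   F   T   F   F   F   F   F   F   F   F
  2   T   F   F   F   F   F   F   F   T   T   F   F   F   F   F   F   F
  3   T   F   F   T   F   F   F   F   T   T   F   T   T   F   F   F   F
  4   T   F   F   T   F   F   T   F   T   T   F   T   T   F   T   T   F

9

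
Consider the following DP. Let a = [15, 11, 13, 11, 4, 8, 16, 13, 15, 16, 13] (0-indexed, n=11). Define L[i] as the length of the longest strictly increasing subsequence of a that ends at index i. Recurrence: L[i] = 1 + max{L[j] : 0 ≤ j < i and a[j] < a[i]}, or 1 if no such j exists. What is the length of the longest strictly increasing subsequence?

5

   i    0    1    2    3    4    5    6    7    8    9   10
a[i]   15   11   13   11    4    8   16   13   15   16   13
L[i]    1    1    2    1    1    2    3    3    4    5    3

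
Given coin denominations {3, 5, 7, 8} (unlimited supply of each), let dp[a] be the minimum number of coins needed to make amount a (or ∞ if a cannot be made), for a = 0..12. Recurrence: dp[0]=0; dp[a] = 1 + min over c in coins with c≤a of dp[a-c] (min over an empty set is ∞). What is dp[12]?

2

 a  0  1  2  3  4  5  6  7  8  9 10 11 12
dp  0  -  -  1  -  1  2  1  1  3  2  2  2
(- denotes ∞ / unreachable)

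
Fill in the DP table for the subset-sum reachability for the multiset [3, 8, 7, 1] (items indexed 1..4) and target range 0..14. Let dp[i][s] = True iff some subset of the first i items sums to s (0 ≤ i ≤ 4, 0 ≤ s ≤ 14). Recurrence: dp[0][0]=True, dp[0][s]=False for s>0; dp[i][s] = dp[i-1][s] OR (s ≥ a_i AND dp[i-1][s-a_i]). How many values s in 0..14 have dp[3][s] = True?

6

i\s   0   1   2   3   4   5   6   7   8   9  10  11  12  13  14
  0   T   F   F   F   F   F   F   F   F   F   F   F   F   F   F
  1   T   F   F   T   F   F   F   F   F   F   F   F   F   F   F
  2   T   F   F   T   F   F   F   F   T   F   F   T   F   F   F
  3   T   F   F   T   F   F   F   T   T   F   T   T   F   F   F
  4   T   T   F   T   T   F   F   T   T   T   T   T   T   F   F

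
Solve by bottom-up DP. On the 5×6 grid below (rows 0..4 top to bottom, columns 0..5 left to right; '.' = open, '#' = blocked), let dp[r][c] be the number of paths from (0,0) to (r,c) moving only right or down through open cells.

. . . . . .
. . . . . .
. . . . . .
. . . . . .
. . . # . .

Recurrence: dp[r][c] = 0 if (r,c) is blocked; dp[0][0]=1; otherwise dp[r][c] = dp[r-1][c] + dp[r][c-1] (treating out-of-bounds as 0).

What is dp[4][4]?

35

r\c   0   1   2   3   4   5
  0   1   1   1   1   1   1
  1   1   2   3   4   5   6
  2   1   3   6  10  15  21
  3   1   4  10  20  35  56
  4   1   5  15   0  35  91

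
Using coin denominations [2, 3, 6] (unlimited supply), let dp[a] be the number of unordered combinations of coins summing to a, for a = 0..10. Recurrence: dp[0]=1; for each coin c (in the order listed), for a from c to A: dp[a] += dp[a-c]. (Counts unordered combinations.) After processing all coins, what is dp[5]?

after  coin     0     1     2     3     4     5     6     7     8     9    10
          2     1     0     1     0     1     0     1     0     1     0     1
          3     1     0     1     1     1     1     2     1     2     2     2
          6     1     0     1     1     1     1     3     1     3     3     3

1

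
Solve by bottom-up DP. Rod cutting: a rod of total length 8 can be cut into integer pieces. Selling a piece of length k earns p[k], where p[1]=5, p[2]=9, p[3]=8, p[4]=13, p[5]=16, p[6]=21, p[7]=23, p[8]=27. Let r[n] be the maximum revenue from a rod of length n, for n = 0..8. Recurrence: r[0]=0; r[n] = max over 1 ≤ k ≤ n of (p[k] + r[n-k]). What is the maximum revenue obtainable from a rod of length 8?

   n    0    1    2    3    4    5    6    7    8
r[n]    0    5   10   15   20   25   30   35   40

40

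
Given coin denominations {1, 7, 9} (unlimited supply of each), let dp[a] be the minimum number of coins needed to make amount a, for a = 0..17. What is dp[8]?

2

 a  0  1  2  3  4  5  6  7  8  9 10 11 12 13 14 15 16 17
dp  0  1  2  3  4  5  6  1  2  1  2  3  4  5  2  3  2  3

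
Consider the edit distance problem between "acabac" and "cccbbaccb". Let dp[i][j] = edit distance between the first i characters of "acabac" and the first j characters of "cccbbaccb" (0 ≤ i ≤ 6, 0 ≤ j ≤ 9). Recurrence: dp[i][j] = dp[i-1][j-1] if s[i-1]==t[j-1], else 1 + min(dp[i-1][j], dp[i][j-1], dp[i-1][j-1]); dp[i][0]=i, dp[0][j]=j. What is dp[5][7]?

4

   ''  c  c  c  b  b  a  c  c  b
''  0  1  2  3  4  5  6  7  8  9
 a  1  1  2  3  4  5  5  6  7  8
 c  2  1  1  2  3  4  5  5  6  7
 a  3  2  2  2  3  4  4  5  6  7
 b  4  3  3  3  2  3  4  5  6  6
 a  5  4  4  4  3  3  3  4  5  6
 c  6  5  4  4  4  4  4  3  4  5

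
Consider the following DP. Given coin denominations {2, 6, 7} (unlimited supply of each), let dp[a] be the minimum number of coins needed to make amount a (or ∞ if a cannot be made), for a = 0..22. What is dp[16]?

3

 a  0  1  2  3  4  5  6  7  8  9 10 11 12 13 14 15 16 17 18 19 20 21 22
dp  0  -  1  -  2  -  1  1  2  2  3  3  2  2  2  3  3  4  3  3  3  3  4
(- denotes ∞ / unreachable)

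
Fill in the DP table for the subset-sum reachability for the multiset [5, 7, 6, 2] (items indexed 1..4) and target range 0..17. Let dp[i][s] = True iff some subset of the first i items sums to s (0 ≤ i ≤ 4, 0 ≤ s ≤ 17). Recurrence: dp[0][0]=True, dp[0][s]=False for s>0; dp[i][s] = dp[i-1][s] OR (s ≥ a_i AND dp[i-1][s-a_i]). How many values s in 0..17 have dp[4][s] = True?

i\s   0   1   2   3   4   5   6   7   8   9  10  11  12  13  14  15  16  17
  0   T   F   F   F   F   F   F   F   F   F   F   F   F   F   F   F   F   F
  1   T   F   F   F   F   T   F   F   F   F   F   F   F   F   F   F   F   F
  2   T   F   F   F   F   T   F   T   F   F   F   F   T   F   F   F   F   F
  3   T   F   F   F   F   T   T   T   F   F   F   T   T   T   F   F   F   F
  4   T   F   T   F   F   T   T   T   T   T   F   T   T   T   T   T   F   F

12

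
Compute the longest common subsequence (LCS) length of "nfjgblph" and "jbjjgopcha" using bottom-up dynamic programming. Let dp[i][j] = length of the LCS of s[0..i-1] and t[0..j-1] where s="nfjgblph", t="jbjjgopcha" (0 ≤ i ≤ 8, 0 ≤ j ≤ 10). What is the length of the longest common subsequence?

   ''  j  b  j  j  g  o  p  c  h  a
''  0  0  0  0  0  0  0  0  0  0  0
 n  0  0  0  0  0  0  0  0  0  0  0
 f  0  0  0  0  0  0  0  0  0  0  0
 j  0  1  1  1  1  1  1  1  1  1  1
 g  0  1  1  1  1  2  2  2  2  2  2
 b  0  1  2  2  2  2  2  2  2  2  2
 l  0  1  2  2  2  2  2  2  2  2  2
 p  0  1  2  2  2  2  2  3  3  3  3
 h  0  1  2  2  2  2  2  3  3  4  4

4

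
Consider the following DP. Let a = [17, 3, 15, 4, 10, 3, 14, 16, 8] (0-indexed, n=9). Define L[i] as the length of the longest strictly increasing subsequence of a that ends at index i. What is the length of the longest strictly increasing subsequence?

   i    0    1    2    3    4    5    6    7    8
a[i]   17    3   15    4   10    3   14   16    8
L[i]    1    1    2    2    3    1    4    5    3

5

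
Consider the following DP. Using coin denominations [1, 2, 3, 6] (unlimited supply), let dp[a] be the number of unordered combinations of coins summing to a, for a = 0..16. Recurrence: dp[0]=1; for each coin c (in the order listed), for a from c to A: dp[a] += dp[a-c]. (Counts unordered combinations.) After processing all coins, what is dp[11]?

after  coin     0     1     2     3     4     5     6     7     8     9    10    11    12    13    14    15    16
          1     1     1     1     1     1     1     1     1     1     1     1     1     1     1     1     1     1
          2     1     1     2     2     3     3     4     4     5     5     6     6     7     7     8     8     9
          3     1     1     2     3     4     5     7     8    10    12    14    16    19    21    24    27    30
          6     1     1     2     3     4     5     8     9    12    15    18    21    27    30    36    42    48

21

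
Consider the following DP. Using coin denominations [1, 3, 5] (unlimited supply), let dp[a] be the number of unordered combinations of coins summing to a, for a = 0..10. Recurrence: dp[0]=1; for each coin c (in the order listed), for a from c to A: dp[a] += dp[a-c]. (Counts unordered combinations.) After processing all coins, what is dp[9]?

after  coin     0     1     2     3     4     5     6     7     8     9    10
          1     1     1     1     1     1     1     1     1     1     1     1
          3     1     1     1     2     2     2     3     3     3     4     4
          5     1     1     1     2     2     3     4     4     5     6     7

6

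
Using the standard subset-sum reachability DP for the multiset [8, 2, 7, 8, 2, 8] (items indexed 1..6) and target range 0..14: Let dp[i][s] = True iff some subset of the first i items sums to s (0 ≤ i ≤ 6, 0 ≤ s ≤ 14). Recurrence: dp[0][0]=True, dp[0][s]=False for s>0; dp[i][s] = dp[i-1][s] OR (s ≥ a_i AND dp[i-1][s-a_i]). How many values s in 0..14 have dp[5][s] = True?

9

i\s   0   1   2   3   4   5   6   7   8   9  10  11  12  13  14
  0   T   F   F   F   F   F   F   F   F   F   F   F   F   F   F
  1   T   F   F   F   F   F   F   F   T   F   F   F   F   F   F
  2   T   F   T   F   F   F   F   F   T   F   T   F   F   F   F
  3   T   F   T   F   F   F   F   T   T   T   T   F   F   F   F
  4   T   F   T   F   F   F   F   T   T   T   T   F   F   F   F
  5   T   F   T   F   T   F   F   T   T   T   T   T   T   F   F
  6   T   F   T   F   T   F   F   T   T   T   T   T   T   F   F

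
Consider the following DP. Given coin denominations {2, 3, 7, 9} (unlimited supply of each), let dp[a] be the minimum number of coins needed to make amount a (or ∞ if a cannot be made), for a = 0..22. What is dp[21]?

 a  0  1  2  3  4  5  6  7  8  9 10 11 12 13 14 15 16 17 18 19 20 21 22
dp  0  -  1  1  2  2  2  1  3  1  2  2  2  3  2  3  2  3  2  3  3  3  4
(- denotes ∞ / unreachable)

3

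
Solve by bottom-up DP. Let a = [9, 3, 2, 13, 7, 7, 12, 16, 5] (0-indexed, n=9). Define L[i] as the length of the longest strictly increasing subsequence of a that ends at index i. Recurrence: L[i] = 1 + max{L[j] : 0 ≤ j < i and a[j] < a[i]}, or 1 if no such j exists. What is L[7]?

4

   i    0    1    2    3    4    5    6    7    8
a[i]    9    3    2   13    7    7   12   16    5
L[i]    1    1    1    2    2    2    3    4    2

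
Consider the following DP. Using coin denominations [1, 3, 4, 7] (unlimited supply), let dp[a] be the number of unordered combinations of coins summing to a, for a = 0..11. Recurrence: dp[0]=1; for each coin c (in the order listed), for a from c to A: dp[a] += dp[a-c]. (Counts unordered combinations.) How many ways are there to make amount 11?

12

after  coin     0     1     2     3     4     5     6     7     8     9    10    11
          1     1     1     1     1     1     1     1     1     1     1     1     1
          3     1     1     1     2     2     2     3     3     3     4     4     4
          4     1     1     1     2     3     3     4     5     6     7     8     9
          7     1     1     1     2     3     3     4     6     7     8    10    12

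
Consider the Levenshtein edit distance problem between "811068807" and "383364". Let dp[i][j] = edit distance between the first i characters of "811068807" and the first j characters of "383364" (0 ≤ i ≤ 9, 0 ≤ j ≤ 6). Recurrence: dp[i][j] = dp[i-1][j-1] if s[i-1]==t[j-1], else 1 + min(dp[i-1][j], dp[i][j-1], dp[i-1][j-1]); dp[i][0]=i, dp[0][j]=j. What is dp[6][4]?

   ''  3  8  3  3  6  4
''  0  1  2  3  4  5  6
 8  1  1  1  2  3  4  5
 1  2  2  2  2  3  4  5
 1  3  3  3  3  3  4  5
 0  4  4  4  4  4  4  5
 6  5  5  5  5  5  4  5
 8  6  6  5  6  6  5  5
 8  7  7  6  6  7  6  6
 0  8  8  7  7  7  7  7
 7  9  9  8  8  8  8  8

6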